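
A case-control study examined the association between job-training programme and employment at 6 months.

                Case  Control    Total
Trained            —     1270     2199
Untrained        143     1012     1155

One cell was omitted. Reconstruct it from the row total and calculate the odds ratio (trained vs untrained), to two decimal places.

The missing cell is in the exposed row: 2199 − 1270 = 929.
So a = 929, b = 1270, c = 143, d = 1012.
OR = (a·d)/(b·c) = (929 × 1012) / (1270 × 143) = 940148 / 181610 = 5.17674

5.18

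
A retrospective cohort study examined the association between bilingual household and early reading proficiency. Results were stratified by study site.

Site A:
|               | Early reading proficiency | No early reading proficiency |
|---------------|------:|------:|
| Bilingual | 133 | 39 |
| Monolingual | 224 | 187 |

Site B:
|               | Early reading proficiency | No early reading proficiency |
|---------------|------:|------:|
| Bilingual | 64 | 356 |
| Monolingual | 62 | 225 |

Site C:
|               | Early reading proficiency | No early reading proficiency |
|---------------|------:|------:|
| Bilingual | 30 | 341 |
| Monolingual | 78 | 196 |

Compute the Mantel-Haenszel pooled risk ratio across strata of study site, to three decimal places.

RR_MH = Σ(aᵢ·n₀ᵢ/nᵢ) / Σ(cᵢ·n₁ᵢ/nᵢ), with n₁ᵢ = aᵢ+bᵢ (exposed), n₀ᵢ = cᵢ+dᵢ (unexposed), nᵢ = n₁ᵢ+n₀ᵢ.
Stratum 1 (Site A): n₁ = 172, n₀ = 411, n = 583; a·n₀/n = 133·411/583 = 93.7616; c·n₁/n = 224·172/583 = 66.0858
Stratum 2 (Site B): n₁ = 420, n₀ = 287, n = 707; a·n₀/n = 64·287/707 = 25.9802; c·n₁/n = 62·420/707 = 36.8317
Stratum 3 (Site C): n₁ = 371, n₀ = 274, n = 645; a·n₀/n = 30·274/645 = 12.7442; c·n₁/n = 78·371/645 = 44.8651
RR_MH = (93.7616 + 25.9802 + 12.7442) / (66.0858 + 36.8317 + 44.8651) = 132.4860 / 147.7826 = 0.89649

0.896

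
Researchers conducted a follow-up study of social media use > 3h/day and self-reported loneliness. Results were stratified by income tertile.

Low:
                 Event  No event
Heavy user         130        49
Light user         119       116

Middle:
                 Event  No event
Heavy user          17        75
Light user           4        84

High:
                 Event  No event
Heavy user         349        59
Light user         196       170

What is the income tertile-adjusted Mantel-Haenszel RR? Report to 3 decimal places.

RR_MH = Σ(aᵢ·n₀ᵢ/nᵢ) / Σ(cᵢ·n₁ᵢ/nᵢ), with n₁ᵢ = aᵢ+bᵢ (exposed), n₀ᵢ = cᵢ+dᵢ (unexposed), nᵢ = n₁ᵢ+n₀ᵢ.
Stratum 1 (Low): n₁ = 179, n₀ = 235, n = 414; a·n₀/n = 130·235/414 = 73.7923; c·n₁/n = 119·179/414 = 51.4517
Stratum 2 (Middle): n₁ = 92, n₀ = 88, n = 180; a·n₀/n = 17·88/180 = 8.3111; c·n₁/n = 4·92/180 = 2.0444
Stratum 3 (High): n₁ = 408, n₀ = 366, n = 774; a·n₀/n = 349·366/774 = 165.0310; c·n₁/n = 196·408/774 = 103.3178
RR_MH = (73.7923 + 8.3111 + 165.0310) / (51.4517 + 2.0444 + 103.3178) = 247.1344 / 156.8140 = 1.57597

1.576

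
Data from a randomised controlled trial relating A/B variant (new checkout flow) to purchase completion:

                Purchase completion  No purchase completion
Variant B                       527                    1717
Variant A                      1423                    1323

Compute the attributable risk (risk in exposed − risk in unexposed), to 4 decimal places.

-0.2834

Cells: a = 527, b = 1717, c = 1423, d = 1323.
Risk in exposed = 527/2244 = 0.234848; risk in unexposed = 1423/2746 = 0.518208.
Risk difference = 0.234848 − 0.518208 = -0.283360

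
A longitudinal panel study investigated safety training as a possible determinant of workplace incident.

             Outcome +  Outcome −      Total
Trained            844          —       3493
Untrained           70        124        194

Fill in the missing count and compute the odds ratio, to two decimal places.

The missing cell is in the exposed row: 3493 − 844 = 2649.
So a = 844, b = 2649, c = 70, d = 124.
OR = (a·d)/(b·c) = (844 × 124) / (2649 × 70) = 104656 / 185430 = 0.56440

0.56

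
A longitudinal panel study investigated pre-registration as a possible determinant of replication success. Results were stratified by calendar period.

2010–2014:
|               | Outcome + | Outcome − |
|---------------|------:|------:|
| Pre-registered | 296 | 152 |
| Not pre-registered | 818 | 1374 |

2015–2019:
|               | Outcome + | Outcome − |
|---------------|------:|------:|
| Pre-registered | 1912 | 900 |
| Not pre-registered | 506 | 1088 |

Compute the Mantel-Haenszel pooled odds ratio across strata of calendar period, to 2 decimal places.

OR_MH = Σ(aᵢdᵢ/nᵢ) / Σ(bᵢcᵢ/nᵢ), where nᵢ is the stratum total.
Stratum 1 (2010–2014): n = 2640; a·d/n = 296·1374/2640 = 154.0545; b·c/n = 152·818/2640 = 47.0970
Stratum 2 (2015–2019): n = 4406; a·d/n = 1912·1088/4406 = 472.1416; b·c/n = 900·506/4406 = 103.3591
OR_MH = (154.0545 + 472.1416) / (47.0970 + 103.3591) = 626.1962 / 150.4560 = 4.16199

4.16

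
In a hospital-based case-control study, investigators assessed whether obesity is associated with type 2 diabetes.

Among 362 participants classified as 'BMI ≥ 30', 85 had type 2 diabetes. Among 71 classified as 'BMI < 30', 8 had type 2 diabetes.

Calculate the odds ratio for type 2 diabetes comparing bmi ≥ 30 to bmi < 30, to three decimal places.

2.417

From the description: a = 85, b = 277, c = 8, d = 63.
OR = (a·d)/(b·c) = (85 × 63) / (277 × 8) = 5355 / 2216 = 2.41652
The odds of type 2 diabetes are about 2.42 times as high in the bmi ≥ 30 group.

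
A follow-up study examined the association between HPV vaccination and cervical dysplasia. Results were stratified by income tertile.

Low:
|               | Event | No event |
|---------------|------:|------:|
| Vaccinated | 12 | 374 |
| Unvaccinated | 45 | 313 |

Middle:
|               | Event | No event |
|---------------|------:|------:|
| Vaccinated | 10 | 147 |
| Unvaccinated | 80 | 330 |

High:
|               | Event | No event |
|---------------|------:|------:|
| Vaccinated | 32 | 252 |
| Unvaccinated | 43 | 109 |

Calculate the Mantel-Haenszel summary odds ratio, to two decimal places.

OR_MH = Σ(aᵢdᵢ/nᵢ) / Σ(bᵢcᵢ/nᵢ), where nᵢ is the stratum total.
Stratum 1 (Low): n = 744; a·d/n = 12·313/744 = 5.0484; b·c/n = 374·45/744 = 22.6210
Stratum 2 (Middle): n = 567; a·d/n = 10·330/567 = 5.8201; b·c/n = 147·80/567 = 20.7407
Stratum 3 (High): n = 436; a·d/n = 32·109/436 = 8.0000; b·c/n = 252·43/436 = 24.8532
OR_MH = (5.0484 + 5.8201 + 8.0000) / (22.6210 + 20.7407 + 24.8532) = 18.8685 / 68.2149 = 0.27660

0.28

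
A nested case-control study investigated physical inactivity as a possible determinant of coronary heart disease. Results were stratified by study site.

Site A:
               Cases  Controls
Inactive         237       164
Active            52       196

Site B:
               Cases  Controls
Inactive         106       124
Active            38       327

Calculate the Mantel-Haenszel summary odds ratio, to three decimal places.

OR_MH = Σ(aᵢdᵢ/nᵢ) / Σ(bᵢcᵢ/nᵢ), where nᵢ is the stratum total.
Stratum 1 (Site A): n = 649; a·d/n = 237·196/649 = 71.5747; b·c/n = 164·52/649 = 13.1402
Stratum 2 (Site B): n = 595; a·d/n = 106·327/595 = 58.2555; b·c/n = 124·38/595 = 7.9193
OR_MH = (71.5747 + 58.2555) / (13.1402 + 7.9193) = 129.8302 / 21.0595 = 6.16491

6.165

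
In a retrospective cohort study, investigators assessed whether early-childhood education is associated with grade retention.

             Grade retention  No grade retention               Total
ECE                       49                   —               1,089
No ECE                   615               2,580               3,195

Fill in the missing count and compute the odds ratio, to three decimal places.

The missing cell is in the exposed row: 1089 − 49 = 1040.
So a = 49, b = 1040, c = 615, d = 2580.
OR = (a·d)/(b·c) = (49 × 2580) / (1040 × 615) = 126420 / 639600 = 0.19765

0.198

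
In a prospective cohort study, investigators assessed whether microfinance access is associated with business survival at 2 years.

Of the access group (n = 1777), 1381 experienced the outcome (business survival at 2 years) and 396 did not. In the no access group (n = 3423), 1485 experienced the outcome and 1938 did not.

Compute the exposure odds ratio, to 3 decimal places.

4.551

From the description: a = 1381, b = 396, c = 1485, d = 1938.
OR = (a·d)/(b·c) = (1381 × 1938) / (396 × 1485) = 2676378 / 588060 = 4.55120
The odds of business survival at 2 years are about 4.55 times as high in the access group.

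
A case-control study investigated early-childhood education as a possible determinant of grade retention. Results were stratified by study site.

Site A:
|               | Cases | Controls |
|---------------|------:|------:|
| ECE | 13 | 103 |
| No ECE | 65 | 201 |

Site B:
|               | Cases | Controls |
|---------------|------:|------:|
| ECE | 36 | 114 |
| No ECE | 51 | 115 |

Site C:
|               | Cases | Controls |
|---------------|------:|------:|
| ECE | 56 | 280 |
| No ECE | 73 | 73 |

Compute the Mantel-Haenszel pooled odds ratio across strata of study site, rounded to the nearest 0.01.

OR_MH = Σ(aᵢdᵢ/nᵢ) / Σ(bᵢcᵢ/nᵢ), where nᵢ is the stratum total.
Stratum 1 (Site A): n = 382; a·d/n = 13·201/382 = 6.8403; b·c/n = 103·65/382 = 17.5262
Stratum 2 (Site B): n = 316; a·d/n = 36·115/316 = 13.1013; b·c/n = 114·51/316 = 18.3987
Stratum 3 (Site C): n = 482; a·d/n = 56·73/482 = 8.4813; b·c/n = 280·73/482 = 42.4066
OR_MH = (6.8403 + 13.1013 + 8.4813) / (17.5262 + 18.3987 + 42.4066) = 28.4229 / 78.3316 = 0.36285

0.36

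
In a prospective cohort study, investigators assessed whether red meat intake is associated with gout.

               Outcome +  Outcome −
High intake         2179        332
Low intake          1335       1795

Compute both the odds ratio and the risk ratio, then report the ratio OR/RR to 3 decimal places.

4.337

Cells: a = 2179, b = 332, c = 1335, d = 1795.
OR = (2179·1795)/(332·1335) = 3911305/443220 = 8.82475
Risk in exposed = 2179/2511 = 0.86778; risk in unexposed = 1335/3130 = 0.42652; RR = 2.03457
OR/RR = 8.82475 / 2.03457 = 4.33739
The outcome is not rare, so the OR lies further from 1 than the RR.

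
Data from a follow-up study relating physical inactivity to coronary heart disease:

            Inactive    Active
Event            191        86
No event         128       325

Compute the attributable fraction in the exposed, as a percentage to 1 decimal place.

Reading the table with exposure as columns: a = 191 (Inactive, case), b = 128 (Inactive, non-case), c = 86 (Active, case), d = 325.
Risk in exposed = 191/319 = 0.59875; risk in unexposed = 86/411 = 0.20925.
RR = 0.59875/0.20925 = 2.86145
AR% = (RR − 1)/RR × 100 = (2.86145 − 1)/2.86145 × 100 = 65.0527%

65.1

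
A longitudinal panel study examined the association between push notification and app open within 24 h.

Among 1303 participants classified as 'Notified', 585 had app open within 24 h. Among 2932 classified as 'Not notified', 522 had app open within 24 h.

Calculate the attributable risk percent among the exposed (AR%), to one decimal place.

60.3

From the description: a = 585, b = 718, c = 522, d = 2410.
Risk in exposed = 585/1303 = 0.44896; risk in unexposed = 522/2932 = 0.17804.
RR = 0.44896/0.17804 = 2.52177
AR% = (RR − 1)/RR × 100 = (2.52177 − 1)/2.52177 × 100 = 60.3453%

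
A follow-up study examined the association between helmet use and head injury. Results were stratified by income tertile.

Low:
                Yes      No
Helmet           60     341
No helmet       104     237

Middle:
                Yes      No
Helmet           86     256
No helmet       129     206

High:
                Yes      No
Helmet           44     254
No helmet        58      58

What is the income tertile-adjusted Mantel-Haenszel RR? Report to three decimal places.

0.506

RR_MH = Σ(aᵢ·n₀ᵢ/nᵢ) / Σ(cᵢ·n₁ᵢ/nᵢ), with n₁ᵢ = aᵢ+bᵢ (exposed), n₀ᵢ = cᵢ+dᵢ (unexposed), nᵢ = n₁ᵢ+n₀ᵢ.
Stratum 1 (Low): n₁ = 401, n₀ = 341, n = 742; a·n₀/n = 60·341/742 = 27.5741; c·n₁/n = 104·401/742 = 56.2049
Stratum 2 (Middle): n₁ = 342, n₀ = 335, n = 677; a·n₀/n = 86·335/677 = 42.5554; c·n₁/n = 129·342/677 = 65.1669
Stratum 3 (High): n₁ = 298, n₀ = 116, n = 414; a·n₀/n = 44·116/414 = 12.3285; c·n₁/n = 58·298/414 = 41.7488
RR_MH = (27.5741 + 42.5554 + 12.3285) / (56.2049 + 65.1669 + 41.7488) = 82.4580 / 163.1206 = 0.50550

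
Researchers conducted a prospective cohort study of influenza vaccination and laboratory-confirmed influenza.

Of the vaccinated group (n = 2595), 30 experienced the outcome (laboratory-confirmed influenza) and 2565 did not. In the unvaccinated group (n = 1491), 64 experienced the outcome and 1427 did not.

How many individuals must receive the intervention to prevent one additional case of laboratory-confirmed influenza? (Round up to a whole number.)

32

Risk in treated group = 30/2595 = 0.01156; risk in control = 64/1491 = 0.04292.
Absolute risk reduction = 0.04292 − 0.01156 = 0.03136
NNT = 1 / ARR = 1 / 0.03136 = 31.884 → round up → 32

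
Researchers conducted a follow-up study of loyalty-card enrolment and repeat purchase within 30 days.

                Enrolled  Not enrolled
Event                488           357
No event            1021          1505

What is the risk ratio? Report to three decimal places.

1.687

Reading the table with exposure as columns: a = 488 (Enrolled, case), b = 1021 (Enrolled, non-case), c = 357 (Not enrolled, case), d = 1505.
Risk in exposed = 488/1509 = 0.32339; risk in unexposed = 357/1862 = 0.19173.
RR = 0.32339 / 0.19173 = 1.68672
The risk among the exposed is 1.69 times that among the unexposed.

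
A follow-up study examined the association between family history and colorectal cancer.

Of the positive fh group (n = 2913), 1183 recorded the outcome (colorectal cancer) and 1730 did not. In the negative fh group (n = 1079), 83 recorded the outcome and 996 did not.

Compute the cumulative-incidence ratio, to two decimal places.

From the description: a = 1183, b = 1730, c = 83, d = 996.
Risk in exposed = 1183/2913 = 0.40611; risk in unexposed = 83/1079 = 0.07692.
RR = 0.40611 / 0.07692 = 5.27944
The risk among the exposed is 5.28 times that among the unexposed.

5.28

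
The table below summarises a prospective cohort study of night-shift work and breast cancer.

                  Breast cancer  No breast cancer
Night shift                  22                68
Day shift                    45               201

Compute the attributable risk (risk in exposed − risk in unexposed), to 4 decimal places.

Cells: a = 22, b = 68, c = 45, d = 201.
Risk in exposed = 22/90 = 0.244444; risk in unexposed = 45/246 = 0.182927.
Risk difference = 0.244444 − 0.182927 = 0.061518

0.0615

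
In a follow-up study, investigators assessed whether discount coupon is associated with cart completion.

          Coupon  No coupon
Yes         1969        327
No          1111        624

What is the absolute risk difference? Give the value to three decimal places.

Reading the table with exposure as columns: a = 1969 (Coupon, case), b = 1111 (Coupon, non-case), c = 327 (No coupon, case), d = 624.
Risk in exposed = 1969/3080 = 0.639286; risk in unexposed = 327/951 = 0.343849.
Risk difference = 0.639286 − 0.343849 = 0.295437

0.295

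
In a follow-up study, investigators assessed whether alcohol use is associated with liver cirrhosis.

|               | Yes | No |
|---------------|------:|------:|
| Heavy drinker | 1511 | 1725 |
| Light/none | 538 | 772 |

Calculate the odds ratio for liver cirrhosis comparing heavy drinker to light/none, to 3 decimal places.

1.257

Cells: a = 1511, b = 1725, c = 538, d = 772.
OR = (a·d)/(b·c) = (1511 × 772) / (1725 × 538) = 1166492 / 928050 = 1.25693
The odds of liver cirrhosis are about 1.26 times as high in the heavy drinker group.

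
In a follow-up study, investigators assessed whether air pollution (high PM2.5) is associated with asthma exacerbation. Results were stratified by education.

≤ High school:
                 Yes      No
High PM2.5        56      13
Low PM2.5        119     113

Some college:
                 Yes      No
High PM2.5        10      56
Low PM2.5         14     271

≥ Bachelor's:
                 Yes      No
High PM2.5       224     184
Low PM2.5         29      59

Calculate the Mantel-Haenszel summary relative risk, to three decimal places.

1.693

RR_MH = Σ(aᵢ·n₀ᵢ/nᵢ) / Σ(cᵢ·n₁ᵢ/nᵢ), with n₁ᵢ = aᵢ+bᵢ (exposed), n₀ᵢ = cᵢ+dᵢ (unexposed), nᵢ = n₁ᵢ+n₀ᵢ.
Stratum 1 (≤ High school): n₁ = 69, n₀ = 232, n = 301; a·n₀/n = 56·232/301 = 43.1628; c·n₁/n = 119·69/301 = 27.2791
Stratum 2 (Some college): n₁ = 66, n₀ = 285, n = 351; a·n₀/n = 10·285/351 = 8.1197; c·n₁/n = 14·66/351 = 2.6325
Stratum 3 (≥ Bachelor's): n₁ = 408, n₀ = 88, n = 496; a·n₀/n = 224·88/496 = 39.7419; c·n₁/n = 29·408/496 = 23.8548
RR_MH = (43.1628 + 8.1197 + 39.7419) / (27.2791 + 2.6325 + 23.8548) = 91.0244 / 53.7664 = 1.69296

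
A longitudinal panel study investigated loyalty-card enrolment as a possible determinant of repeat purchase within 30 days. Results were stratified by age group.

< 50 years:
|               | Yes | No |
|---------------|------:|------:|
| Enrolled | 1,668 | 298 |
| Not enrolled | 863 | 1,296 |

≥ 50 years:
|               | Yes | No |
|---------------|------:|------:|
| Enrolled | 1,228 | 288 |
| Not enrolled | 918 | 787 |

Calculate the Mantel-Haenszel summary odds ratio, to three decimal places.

5.706

OR_MH = Σ(aᵢdᵢ/nᵢ) / Σ(bᵢcᵢ/nᵢ), where nᵢ is the stratum total.
Stratum 1 (< 50 years): n = 4125; a·d/n = 1668·1296/4125 = 524.0553; b·c/n = 298·863/4125 = 62.3452
Stratum 2 (≥ 50 years): n = 3221; a·d/n = 1228·787/3221 = 300.0422; b·c/n = 288·918/3221 = 82.0813
OR_MH = (524.0553 + 300.0422) / (62.3452 + 82.0813) = 824.0975 / 144.4266 = 5.70600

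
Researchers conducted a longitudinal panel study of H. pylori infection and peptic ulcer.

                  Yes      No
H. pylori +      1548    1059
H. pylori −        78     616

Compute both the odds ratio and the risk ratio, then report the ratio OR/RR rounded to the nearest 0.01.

2.19

Cells: a = 1548, b = 1059, c = 78, d = 616.
OR = (1548·616)/(1059·78) = 953568/82602 = 11.54413
Risk in exposed = 1548/2607 = 0.59379; risk in unexposed = 78/694 = 0.11239; RR = 5.28317
OR/RR = 11.54413 / 5.28317 = 2.18507
The outcome is not rare, so the OR lies further from 1 than the RR.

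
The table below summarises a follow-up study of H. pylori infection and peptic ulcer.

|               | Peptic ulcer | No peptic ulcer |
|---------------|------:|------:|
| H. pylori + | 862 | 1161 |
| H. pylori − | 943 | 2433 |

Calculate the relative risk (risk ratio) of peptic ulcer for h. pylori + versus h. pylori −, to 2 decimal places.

1.53

Cells: a = 862, b = 1161, c = 943, d = 2433.
Risk in exposed = 862/2023 = 0.42610; risk in unexposed = 943/3376 = 0.27932.
RR = 0.42610 / 0.27932 = 1.52546
The risk among the exposed is 1.53 times that among the unexposed.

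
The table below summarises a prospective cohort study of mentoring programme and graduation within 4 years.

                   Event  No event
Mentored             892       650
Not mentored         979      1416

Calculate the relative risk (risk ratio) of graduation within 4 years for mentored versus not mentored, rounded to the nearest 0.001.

1.415

Cells: a = 892, b = 650, c = 979, d = 1416.
Risk in exposed = 892/1542 = 0.57847; risk in unexposed = 979/2395 = 0.40877.
RR = 0.57847 / 0.40877 = 1.41515
The risk among the exposed is 1.42 times that among the unexposed.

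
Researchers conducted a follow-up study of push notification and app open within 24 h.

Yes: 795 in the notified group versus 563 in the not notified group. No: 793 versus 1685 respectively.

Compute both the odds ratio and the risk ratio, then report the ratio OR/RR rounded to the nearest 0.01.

1.50

From the description: a = 795, b = 793, c = 563, d = 1685.
OR = (795·1685)/(793·563) = 1339575/446459 = 3.00044
Risk in exposed = 795/1588 = 0.50063; risk in unexposed = 563/2248 = 0.25044; RR = 1.99896
OR/RR = 3.00044 / 1.99896 = 1.50100
The outcome is not rare, so the OR lies further from 1 than the RR.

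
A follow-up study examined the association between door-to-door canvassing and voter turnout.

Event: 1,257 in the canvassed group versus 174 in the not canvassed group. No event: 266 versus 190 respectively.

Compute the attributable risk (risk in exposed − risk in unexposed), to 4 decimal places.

0.3473

From the description: a = 1257, b = 266, c = 174, d = 190.
Risk in exposed = 1257/1523 = 0.825345; risk in unexposed = 174/364 = 0.478022.
Risk difference = 0.825345 − 0.478022 = 0.347323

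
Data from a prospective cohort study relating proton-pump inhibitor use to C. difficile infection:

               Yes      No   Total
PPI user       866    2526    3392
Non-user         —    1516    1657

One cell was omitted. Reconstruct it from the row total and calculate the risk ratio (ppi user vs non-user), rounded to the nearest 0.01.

The missing cell is in the unexposed row: 1657 − 1516 = 141.
So a = 866, b = 2526, c = 141, d = 1516.
RR = [a/(a+b)] / [c/(c+d)] = (866/3392) / (141/1657) = 0.25531/0.08509 = 3.00031

3.00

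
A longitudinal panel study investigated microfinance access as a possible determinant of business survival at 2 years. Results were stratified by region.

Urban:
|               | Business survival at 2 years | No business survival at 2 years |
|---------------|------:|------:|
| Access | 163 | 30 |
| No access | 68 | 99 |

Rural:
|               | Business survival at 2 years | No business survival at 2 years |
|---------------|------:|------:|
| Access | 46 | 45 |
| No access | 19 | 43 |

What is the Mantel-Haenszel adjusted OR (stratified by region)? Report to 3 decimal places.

OR_MH = Σ(aᵢdᵢ/nᵢ) / Σ(bᵢcᵢ/nᵢ), where nᵢ is the stratum total.
Stratum 1 (Urban): n = 360; a·d/n = 163·99/360 = 44.8250; b·c/n = 30·68/360 = 5.6667
Stratum 2 (Rural): n = 153; a·d/n = 46·43/153 = 12.9281; b·c/n = 45·19/153 = 5.5882
OR_MH = (44.8250 + 12.9281) / (5.6667 + 5.5882) = 57.7531 / 11.2549 = 5.13137

5.131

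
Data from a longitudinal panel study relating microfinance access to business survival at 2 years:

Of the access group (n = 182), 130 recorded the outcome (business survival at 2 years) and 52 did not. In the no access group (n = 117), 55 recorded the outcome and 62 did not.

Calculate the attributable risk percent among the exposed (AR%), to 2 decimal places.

From the description: a = 130, b = 52, c = 55, d = 62.
Risk in exposed = 130/182 = 0.71429; risk in unexposed = 55/117 = 0.47009.
RR = 0.71429/0.47009 = 1.51948
AR% = (RR − 1)/RR × 100 = (1.51948 − 1)/1.51948 × 100 = 34.1880%

34.19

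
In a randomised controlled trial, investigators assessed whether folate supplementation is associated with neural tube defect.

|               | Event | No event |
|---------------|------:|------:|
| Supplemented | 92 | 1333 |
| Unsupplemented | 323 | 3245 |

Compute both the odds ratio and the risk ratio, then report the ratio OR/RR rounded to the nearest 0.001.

Cells: a = 92, b = 1333, c = 323, d = 3245.
OR = (92·3245)/(1333·323) = 298540/430559 = 0.69338
Risk in exposed = 92/1425 = 0.06456; risk in unexposed = 323/3568 = 0.09053; RR = 0.71317
OR/RR = 0.69338 / 0.71317 = 0.97224
The outcome is rare in both groups, so OR ≈ RR (ratio near 1).

0.972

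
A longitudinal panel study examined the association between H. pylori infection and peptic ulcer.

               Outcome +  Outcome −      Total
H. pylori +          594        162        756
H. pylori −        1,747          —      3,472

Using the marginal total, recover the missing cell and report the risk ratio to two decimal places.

The missing cell is in the unexposed row: 3472 − 1747 = 1725.
So a = 594, b = 162, c = 1747, d = 1725.
RR = [a/(a+b)] / [c/(c+d)] = (594/756) / (1747/3472) = 0.78571/0.50317 = 1.56153

1.56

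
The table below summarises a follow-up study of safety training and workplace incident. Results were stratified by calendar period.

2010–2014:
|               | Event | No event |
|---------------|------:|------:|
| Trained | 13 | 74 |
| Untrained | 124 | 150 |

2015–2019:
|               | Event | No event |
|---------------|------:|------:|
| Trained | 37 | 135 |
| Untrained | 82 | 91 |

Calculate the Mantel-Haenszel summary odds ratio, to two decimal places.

0.26

OR_MH = Σ(aᵢdᵢ/nᵢ) / Σ(bᵢcᵢ/nᵢ), where nᵢ is the stratum total.
Stratum 1 (2010–2014): n = 361; a·d/n = 13·150/361 = 5.4017; b·c/n = 74·124/361 = 25.4183
Stratum 2 (2015–2019): n = 345; a·d/n = 37·91/345 = 9.7594; b·c/n = 135·82/345 = 32.0870
OR_MH = (5.4017 + 9.7594) / (25.4183 + 32.0870) = 15.1611 / 57.5052 = 0.26365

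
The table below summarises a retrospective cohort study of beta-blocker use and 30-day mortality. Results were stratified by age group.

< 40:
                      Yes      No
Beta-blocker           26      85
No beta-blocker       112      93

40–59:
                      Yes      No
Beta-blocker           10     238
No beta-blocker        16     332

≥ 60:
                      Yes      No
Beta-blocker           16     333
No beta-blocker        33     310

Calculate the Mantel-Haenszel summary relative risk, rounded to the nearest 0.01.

RR_MH = Σ(aᵢ·n₀ᵢ/nᵢ) / Σ(cᵢ·n₁ᵢ/nᵢ), with n₁ᵢ = aᵢ+bᵢ (exposed), n₀ᵢ = cᵢ+dᵢ (unexposed), nᵢ = n₁ᵢ+n₀ᵢ.
Stratum 1 (< 40): n₁ = 111, n₀ = 205, n = 316; a·n₀/n = 26·205/316 = 16.8671; c·n₁/n = 112·111/316 = 39.3418
Stratum 2 (40–59): n₁ = 248, n₀ = 348, n = 596; a·n₀/n = 10·348/596 = 5.8389; c·n₁/n = 16·248/596 = 6.6577
Stratum 3 (≥ 60): n₁ = 349, n₀ = 343, n = 692; a·n₀/n = 16·343/692 = 7.9306; c·n₁/n = 33·349/692 = 16.6431
RR_MH = (16.8671 + 5.8389 + 7.9306) / (39.3418 + 6.6577 + 16.6431) = 30.6367 / 62.6426 = 0.48907

0.49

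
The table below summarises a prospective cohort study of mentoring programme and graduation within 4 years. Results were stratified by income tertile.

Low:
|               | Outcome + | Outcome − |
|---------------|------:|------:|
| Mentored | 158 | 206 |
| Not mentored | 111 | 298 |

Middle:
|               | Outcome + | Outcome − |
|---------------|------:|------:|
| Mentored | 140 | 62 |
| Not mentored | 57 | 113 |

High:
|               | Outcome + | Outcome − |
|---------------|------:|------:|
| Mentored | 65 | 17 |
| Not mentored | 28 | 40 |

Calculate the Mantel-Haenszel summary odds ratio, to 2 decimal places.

OR_MH = Σ(aᵢdᵢ/nᵢ) / Σ(bᵢcᵢ/nᵢ), where nᵢ is the stratum total.
Stratum 1 (Low): n = 773; a·d/n = 158·298/773 = 60.9107; b·c/n = 206·111/773 = 29.5809
Stratum 2 (Middle): n = 372; a·d/n = 140·113/372 = 42.5269; b·c/n = 62·57/372 = 9.5000
Stratum 3 (High): n = 150; a·d/n = 65·40/150 = 17.3333; b·c/n = 17·28/150 = 3.1733
OR_MH = (60.9107 + 42.5269 + 17.3333) / (29.5809 + 9.5000 + 3.1733) = 120.7710 / 42.2542 = 2.85820

2.86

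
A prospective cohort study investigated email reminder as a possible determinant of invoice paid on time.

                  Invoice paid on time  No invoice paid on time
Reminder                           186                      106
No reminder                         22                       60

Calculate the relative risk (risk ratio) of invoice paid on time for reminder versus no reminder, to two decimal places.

Cells: a = 186, b = 106, c = 22, d = 60.
Risk in exposed = 186/292 = 0.63699; risk in unexposed = 22/82 = 0.26829.
RR = 0.63699 / 0.26829 = 2.37422
The risk among the exposed is 2.37 times that among the unexposed.

2.37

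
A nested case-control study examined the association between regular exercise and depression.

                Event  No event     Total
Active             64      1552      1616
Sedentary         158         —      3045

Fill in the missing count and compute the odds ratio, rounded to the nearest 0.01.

The missing cell is in the unexposed row: 3045 − 158 = 2887.
So a = 64, b = 1552, c = 158, d = 2887.
OR = (a·d)/(b·c) = (64 × 2887) / (1552 × 158) = 184768 / 245216 = 0.75349

0.75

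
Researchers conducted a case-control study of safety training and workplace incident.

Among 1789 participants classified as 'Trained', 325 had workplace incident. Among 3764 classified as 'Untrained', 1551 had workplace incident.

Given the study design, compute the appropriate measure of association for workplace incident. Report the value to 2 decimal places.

From the description: a = 325, b = 1464, c = 1551, d = 2213.
This is a case-control study: participants were sampled on outcome status, so risks in the source population cannot be estimated directly — relative risk is not valid here. The odds ratio is the appropriate measure.
OR = (a·d)/(b·c) = (325 × 2213) / (1464 × 1551) = 719225 / 2270664 = 0.31675

0.32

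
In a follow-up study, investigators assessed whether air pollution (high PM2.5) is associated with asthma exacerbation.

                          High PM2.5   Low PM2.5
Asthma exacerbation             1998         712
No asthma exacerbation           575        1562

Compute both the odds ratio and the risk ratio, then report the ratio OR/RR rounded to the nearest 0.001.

3.074

Reading the table with exposure as columns: a = 1998 (High PM2.5, case), b = 575 (High PM2.5, non-case), c = 712 (Low PM2.5, case), d = 1562.
OR = (1998·1562)/(575·712) = 3120876/409400 = 7.62305
Risk in exposed = 1998/2573 = 0.77653; risk in unexposed = 712/2274 = 0.31310; RR = 2.48008
OR/RR = 7.62305 / 2.48008 = 3.07371
The outcome is not rare, so the OR lies further from 1 than the RR.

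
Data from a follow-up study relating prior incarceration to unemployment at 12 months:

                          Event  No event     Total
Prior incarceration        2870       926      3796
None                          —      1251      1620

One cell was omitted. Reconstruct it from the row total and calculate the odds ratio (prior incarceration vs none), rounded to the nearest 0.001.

10.508

The missing cell is in the unexposed row: 1620 − 1251 = 369.
So a = 2870, b = 926, c = 369, d = 1251.
OR = (a·d)/(b·c) = (2870 × 1251) / (926 × 369) = 3590370 / 341694 = 10.50756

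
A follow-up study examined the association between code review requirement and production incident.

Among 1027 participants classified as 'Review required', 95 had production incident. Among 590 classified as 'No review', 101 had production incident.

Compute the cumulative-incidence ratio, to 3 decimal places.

0.540

From the description: a = 95, b = 932, c = 101, d = 489.
Risk in exposed = 95/1027 = 0.09250; risk in unexposed = 101/590 = 0.17119.
RR = 0.09250 / 0.17119 = 0.54036
The risk is 46% lower among the exposed than among the unexposed.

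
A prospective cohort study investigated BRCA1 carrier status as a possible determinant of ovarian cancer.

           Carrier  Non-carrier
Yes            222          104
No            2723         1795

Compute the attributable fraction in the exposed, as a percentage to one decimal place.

27.3

Reading the table with exposure as columns: a = 222 (Carrier, case), b = 2723 (Carrier, non-case), c = 104 (Non-carrier, case), d = 1795.
Risk in exposed = 222/2945 = 0.07538; risk in unexposed = 104/1899 = 0.05477.
RR = 0.07538/0.05477 = 1.37645
AR% = (RR − 1)/RR × 100 = (1.37645 − 1)/1.37645 × 100 = 27.3492%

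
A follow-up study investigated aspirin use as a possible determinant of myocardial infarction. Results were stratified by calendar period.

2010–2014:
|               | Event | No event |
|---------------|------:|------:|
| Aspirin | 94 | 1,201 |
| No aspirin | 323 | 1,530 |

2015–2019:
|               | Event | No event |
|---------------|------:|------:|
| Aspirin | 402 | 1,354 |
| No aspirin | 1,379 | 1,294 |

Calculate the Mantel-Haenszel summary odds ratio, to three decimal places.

OR_MH = Σ(aᵢdᵢ/nᵢ) / Σ(bᵢcᵢ/nᵢ), where nᵢ is the stratum total.
Stratum 1 (2010–2014): n = 3148; a·d/n = 94·1530/3148 = 45.6861; b·c/n = 1201·323/3148 = 123.2284
Stratum 2 (2015–2019): n = 4429; a·d/n = 402·1294/4429 = 117.4504; b·c/n = 1354·1379/4429 = 421.5773
OR_MH = (45.6861 + 117.4504) / (123.2284 + 421.5773) = 163.1366 / 544.8057 = 0.29944

0.299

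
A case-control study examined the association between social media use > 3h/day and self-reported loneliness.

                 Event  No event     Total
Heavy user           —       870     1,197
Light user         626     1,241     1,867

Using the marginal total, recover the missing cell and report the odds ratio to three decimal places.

0.745

The missing cell is in the exposed row: 1197 − 870 = 327.
So a = 327, b = 870, c = 626, d = 1241.
OR = (a·d)/(b·c) = (327 × 1241) / (870 × 626) = 405807 / 544620 = 0.74512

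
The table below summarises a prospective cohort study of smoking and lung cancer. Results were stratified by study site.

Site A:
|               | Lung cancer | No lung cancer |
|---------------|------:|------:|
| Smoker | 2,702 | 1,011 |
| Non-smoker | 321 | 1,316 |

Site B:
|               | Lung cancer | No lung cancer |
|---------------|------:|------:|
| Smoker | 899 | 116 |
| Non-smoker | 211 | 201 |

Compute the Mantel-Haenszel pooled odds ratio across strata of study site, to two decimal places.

OR_MH = Σ(aᵢdᵢ/nᵢ) / Σ(bᵢcᵢ/nᵢ), where nᵢ is the stratum total.
Stratum 1 (Site A): n = 5350; a·d/n = 2702·1316/5350 = 664.6415; b·c/n = 1011·321/5350 = 60.6600
Stratum 2 (Site B): n = 1427; a·d/n = 899·201/1427 = 126.6286; b·c/n = 116·211/1427 = 17.1521
OR_MH = (664.6415 + 126.6286) / (60.6600 + 17.1521) = 791.2701 / 77.8121 = 10.16899

10.17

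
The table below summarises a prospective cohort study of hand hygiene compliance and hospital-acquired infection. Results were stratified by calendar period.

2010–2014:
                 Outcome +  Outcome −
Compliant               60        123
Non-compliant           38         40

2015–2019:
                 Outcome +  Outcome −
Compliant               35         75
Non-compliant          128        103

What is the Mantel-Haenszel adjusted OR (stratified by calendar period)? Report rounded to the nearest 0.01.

0.43

OR_MH = Σ(aᵢdᵢ/nᵢ) / Σ(bᵢcᵢ/nᵢ), where nᵢ is the stratum total.
Stratum 1 (2010–2014): n = 261; a·d/n = 60·40/261 = 9.1954; b·c/n = 123·38/261 = 17.9080
Stratum 2 (2015–2019): n = 341; a·d/n = 35·103/341 = 10.5718; b·c/n = 75·128/341 = 28.1525
OR_MH = (9.1954 + 10.5718) / (17.9080 + 28.1525) = 19.7672 / 46.0605 = 0.42916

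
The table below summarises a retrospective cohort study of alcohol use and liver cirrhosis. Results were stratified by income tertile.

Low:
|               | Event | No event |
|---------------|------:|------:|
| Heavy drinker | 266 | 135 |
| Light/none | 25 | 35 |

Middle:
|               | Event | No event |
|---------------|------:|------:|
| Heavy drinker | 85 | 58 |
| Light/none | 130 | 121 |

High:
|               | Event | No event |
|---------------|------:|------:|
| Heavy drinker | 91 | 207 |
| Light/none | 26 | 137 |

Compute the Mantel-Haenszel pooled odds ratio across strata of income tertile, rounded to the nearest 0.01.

OR_MH = Σ(aᵢdᵢ/nᵢ) / Σ(bᵢcᵢ/nᵢ), where nᵢ is the stratum total.
Stratum 1 (Low): n = 461; a·d/n = 266·35/461 = 20.1952; b·c/n = 135·25/461 = 7.3210
Stratum 2 (Middle): n = 394; a·d/n = 85·121/394 = 26.1041; b·c/n = 58·130/394 = 19.1371
Stratum 3 (High): n = 461; a·d/n = 91·137/461 = 27.0434; b·c/n = 207·26/461 = 11.6746
OR_MH = (20.1952 + 26.1041 + 27.0434) / (7.3210 + 19.1371 + 11.6746) = 73.3427 / 38.1327 = 1.92335

1.92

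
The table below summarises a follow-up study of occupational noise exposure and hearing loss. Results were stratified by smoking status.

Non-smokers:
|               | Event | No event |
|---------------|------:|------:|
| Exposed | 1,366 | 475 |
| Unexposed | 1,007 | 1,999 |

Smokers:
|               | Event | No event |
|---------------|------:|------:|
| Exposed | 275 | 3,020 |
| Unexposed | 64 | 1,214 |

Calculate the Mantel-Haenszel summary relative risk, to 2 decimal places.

2.16

RR_MH = Σ(aᵢ·n₀ᵢ/nᵢ) / Σ(cᵢ·n₁ᵢ/nᵢ), with n₁ᵢ = aᵢ+bᵢ (exposed), n₀ᵢ = cᵢ+dᵢ (unexposed), nᵢ = n₁ᵢ+n₀ᵢ.
Stratum 1 (Non-smokers): n₁ = 1841, n₀ = 3006, n = 4847; a·n₀/n = 1366·3006/4847 = 847.1624; c·n₁/n = 1007·1841/4847 = 382.4813
Stratum 2 (Smokers): n₁ = 3295, n₀ = 1278, n = 4573; a·n₀/n = 275·1278/4573 = 76.8533; c·n₁/n = 64·3295/4573 = 46.1141
RR_MH = (847.1624 + 76.8533) / (382.4813 + 46.1141) = 924.0156 / 428.5955 = 2.15592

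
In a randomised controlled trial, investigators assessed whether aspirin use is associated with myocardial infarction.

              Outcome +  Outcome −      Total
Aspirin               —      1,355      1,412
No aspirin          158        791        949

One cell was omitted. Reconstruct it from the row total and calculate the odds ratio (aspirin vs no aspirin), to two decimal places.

The missing cell is in the exposed row: 1412 − 1355 = 57.
So a = 57, b = 1355, c = 158, d = 791.
OR = (a·d)/(b·c) = (57 × 791) / (1355 × 158) = 45087 / 214090 = 0.21060

0.21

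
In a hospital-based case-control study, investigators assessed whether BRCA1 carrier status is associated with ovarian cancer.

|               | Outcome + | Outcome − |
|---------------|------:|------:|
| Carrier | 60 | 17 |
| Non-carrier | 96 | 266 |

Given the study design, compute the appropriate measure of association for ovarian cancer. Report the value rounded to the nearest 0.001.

Cells: a = 60, b = 17, c = 96, d = 266.
This is a hospital-based case-control study: participants were sampled on outcome status, so risks in the source population cannot be estimated directly — relative risk is not valid here. The odds ratio is the appropriate measure.
OR = (a·d)/(b·c) = (60 × 266) / (17 × 96) = 15960 / 1632 = 9.77941

9.779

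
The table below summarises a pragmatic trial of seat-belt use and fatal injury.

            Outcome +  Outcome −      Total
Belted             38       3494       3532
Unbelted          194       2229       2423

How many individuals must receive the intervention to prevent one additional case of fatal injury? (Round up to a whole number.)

15

Risk in treated group = 38/3532 = 0.01076; risk in control = 194/2423 = 0.08007.
Absolute risk reduction = 0.08007 − 0.01076 = 0.06931
NNT = 1 / ARR = 1 / 0.06931 = 14.429 → round up → 15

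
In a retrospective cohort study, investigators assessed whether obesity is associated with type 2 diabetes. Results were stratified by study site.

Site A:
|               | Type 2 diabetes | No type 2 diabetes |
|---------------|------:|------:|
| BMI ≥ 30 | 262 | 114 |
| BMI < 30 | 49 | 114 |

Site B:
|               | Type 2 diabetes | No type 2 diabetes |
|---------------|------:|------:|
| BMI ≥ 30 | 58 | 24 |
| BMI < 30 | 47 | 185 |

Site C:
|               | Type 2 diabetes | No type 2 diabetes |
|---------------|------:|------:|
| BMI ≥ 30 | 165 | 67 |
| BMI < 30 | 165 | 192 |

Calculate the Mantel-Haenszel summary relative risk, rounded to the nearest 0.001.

1.993

RR_MH = Σ(aᵢ·n₀ᵢ/nᵢ) / Σ(cᵢ·n₁ᵢ/nᵢ), with n₁ᵢ = aᵢ+bᵢ (exposed), n₀ᵢ = cᵢ+dᵢ (unexposed), nᵢ = n₁ᵢ+n₀ᵢ.
Stratum 1 (Site A): n₁ = 376, n₀ = 163, n = 539; a·n₀/n = 262·163/539 = 79.2319; c·n₁/n = 49·376/539 = 34.1818
Stratum 2 (Site B): n₁ = 82, n₀ = 232, n = 314; a·n₀/n = 58·232/314 = 42.8535; c·n₁/n = 47·82/314 = 12.2739
Stratum 3 (Site C): n₁ = 232, n₀ = 357, n = 589; a·n₀/n = 165·357/589 = 100.0085; c·n₁/n = 165·232/589 = 64.9915
RR_MH = (79.2319 + 42.8535 + 100.0085) / (34.1818 + 12.2739 + 64.9915) = 222.0939 / 111.4472 = 1.99282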